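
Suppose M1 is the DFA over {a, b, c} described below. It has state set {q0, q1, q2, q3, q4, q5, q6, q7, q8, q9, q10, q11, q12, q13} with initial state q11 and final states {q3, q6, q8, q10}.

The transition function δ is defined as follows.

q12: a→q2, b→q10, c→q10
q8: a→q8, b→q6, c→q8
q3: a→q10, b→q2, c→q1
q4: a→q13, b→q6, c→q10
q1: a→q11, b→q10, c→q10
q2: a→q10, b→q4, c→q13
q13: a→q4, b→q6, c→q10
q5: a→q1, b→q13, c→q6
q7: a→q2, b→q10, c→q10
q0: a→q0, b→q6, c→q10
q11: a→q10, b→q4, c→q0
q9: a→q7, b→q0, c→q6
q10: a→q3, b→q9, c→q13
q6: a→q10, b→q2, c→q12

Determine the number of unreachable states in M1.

2

No path from q11 leads to q5, q8; the other 12 states are all reachable.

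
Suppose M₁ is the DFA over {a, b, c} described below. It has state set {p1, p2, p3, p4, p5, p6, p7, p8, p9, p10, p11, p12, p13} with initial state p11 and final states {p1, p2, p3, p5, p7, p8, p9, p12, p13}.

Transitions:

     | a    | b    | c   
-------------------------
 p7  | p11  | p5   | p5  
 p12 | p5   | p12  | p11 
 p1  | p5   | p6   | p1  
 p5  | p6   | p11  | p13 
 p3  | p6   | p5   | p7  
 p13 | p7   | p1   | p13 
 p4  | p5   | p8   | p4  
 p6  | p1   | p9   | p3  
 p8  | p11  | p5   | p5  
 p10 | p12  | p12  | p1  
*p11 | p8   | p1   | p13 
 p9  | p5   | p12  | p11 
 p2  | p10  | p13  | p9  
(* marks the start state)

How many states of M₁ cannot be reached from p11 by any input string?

Starting at p11 and following transitions, the reachable set is {p1, p3, p5, p6, p7, p8, p9, p11, p12, p13}. That leaves p2, p4, p10 unreachable — 3 in total.

3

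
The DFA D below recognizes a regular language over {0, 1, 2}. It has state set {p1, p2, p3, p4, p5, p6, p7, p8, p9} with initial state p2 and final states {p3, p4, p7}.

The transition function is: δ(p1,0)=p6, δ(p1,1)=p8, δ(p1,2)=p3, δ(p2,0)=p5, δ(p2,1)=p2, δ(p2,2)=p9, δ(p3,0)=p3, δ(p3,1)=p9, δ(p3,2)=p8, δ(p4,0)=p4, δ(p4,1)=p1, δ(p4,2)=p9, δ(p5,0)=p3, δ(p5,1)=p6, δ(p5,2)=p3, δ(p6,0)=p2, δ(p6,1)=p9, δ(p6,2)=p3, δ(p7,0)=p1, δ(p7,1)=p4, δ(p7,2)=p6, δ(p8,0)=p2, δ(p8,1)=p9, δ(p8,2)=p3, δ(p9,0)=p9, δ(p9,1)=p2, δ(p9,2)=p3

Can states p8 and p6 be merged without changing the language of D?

Yes

Reachable states from the start: {p2,p3,p5,p6,p8,p9}. Unreachable: {p1,p4,p7} — drop them.
Start with accepting vs non-accepting: {p3} | {p2,p5,p6,p8,p9}.
Split {p2,p5,p6,p8,p9} by δ(·,0) → {p2,p6,p8,p9} and {p5}.
Split {p2,p6,p8,p9} by δ(·,0) → {p6,p8,p9} and {p2}.
Split {p6,p8,p9} by δ(·,0) → {p6,p8} and {p9}.
Stable partition: {p3} | {p6,p8} | {p5} | {p2} | {p9} — 5 equivalence classes.
p8 and p6 lie in the same block of the stable partition, so they are equivalent — no string distinguishes them.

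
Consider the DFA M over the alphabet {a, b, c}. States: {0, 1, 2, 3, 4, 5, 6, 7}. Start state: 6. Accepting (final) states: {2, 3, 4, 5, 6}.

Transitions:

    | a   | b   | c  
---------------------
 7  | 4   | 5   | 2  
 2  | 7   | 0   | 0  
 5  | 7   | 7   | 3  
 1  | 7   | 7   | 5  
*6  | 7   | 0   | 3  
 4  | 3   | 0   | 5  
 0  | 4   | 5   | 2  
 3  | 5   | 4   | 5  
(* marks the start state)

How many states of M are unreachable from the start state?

BFS from 6 reaches {0, 2, 3, 4, 5, 6, 7}; the 1 state(s) 1 are never visited.

1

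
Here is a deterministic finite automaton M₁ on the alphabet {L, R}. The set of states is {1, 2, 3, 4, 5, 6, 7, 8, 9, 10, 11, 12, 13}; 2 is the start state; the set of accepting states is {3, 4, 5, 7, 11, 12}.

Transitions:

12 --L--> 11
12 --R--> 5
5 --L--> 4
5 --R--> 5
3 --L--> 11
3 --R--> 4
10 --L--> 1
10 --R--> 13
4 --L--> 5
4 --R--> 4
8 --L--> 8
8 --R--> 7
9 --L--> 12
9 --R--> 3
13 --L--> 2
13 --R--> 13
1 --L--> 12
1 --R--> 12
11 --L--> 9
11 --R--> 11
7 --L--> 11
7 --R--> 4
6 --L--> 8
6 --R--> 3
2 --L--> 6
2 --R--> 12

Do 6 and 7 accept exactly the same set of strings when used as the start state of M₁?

Reachable states from the start: {2,3,4,5,6,7,8,9,11,12}. Unreachable: {1,10,13} — drop them.
P0 = {3,4,5,7,11,12} | {2,6,8,9}.
Refine {3,4,5,7,11,12} on symbol L: members go to different blocks, giving {3,4,5,7,12} and {11}.
Split {3,4,5,7,12} by δ(·,L) → {3,7,12} and {4,5}.
On input L, block {2,6,8,9} splits into {2,6,8} and {9}.
Stable partition: {3,7,12} | {2,6,8} | {11} | {4,5} | {9} — 5 equivalence classes.
6 and 7 end up in different blocks, so they are distinguishable. For instance, the string 'ε' is accepted from only 7.

No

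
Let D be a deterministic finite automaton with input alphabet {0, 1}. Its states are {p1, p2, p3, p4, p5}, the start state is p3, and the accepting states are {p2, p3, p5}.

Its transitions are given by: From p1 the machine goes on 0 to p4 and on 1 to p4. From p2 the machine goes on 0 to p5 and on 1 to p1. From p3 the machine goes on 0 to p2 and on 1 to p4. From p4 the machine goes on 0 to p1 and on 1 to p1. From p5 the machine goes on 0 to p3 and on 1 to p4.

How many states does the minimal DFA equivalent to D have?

2

All states are reachable from the start state.
Initial partition by acceptance: {p2,p3,p5} | {p1,p4}.
Stable partition: {p2,p3,p5} | {p1,p4} — 2 equivalence classes.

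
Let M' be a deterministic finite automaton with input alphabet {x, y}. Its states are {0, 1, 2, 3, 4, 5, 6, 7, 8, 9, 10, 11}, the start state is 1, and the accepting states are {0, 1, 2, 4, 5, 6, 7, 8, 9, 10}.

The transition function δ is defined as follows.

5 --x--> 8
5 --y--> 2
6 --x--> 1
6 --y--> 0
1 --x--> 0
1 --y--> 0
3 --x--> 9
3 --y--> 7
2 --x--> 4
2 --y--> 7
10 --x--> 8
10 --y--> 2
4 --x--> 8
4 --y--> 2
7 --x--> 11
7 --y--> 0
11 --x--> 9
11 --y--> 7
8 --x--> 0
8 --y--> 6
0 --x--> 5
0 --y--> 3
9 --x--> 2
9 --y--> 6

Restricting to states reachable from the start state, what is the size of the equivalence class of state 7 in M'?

States {10} cannot be reached from the start state, so discard them.
Initial partition by acceptance: {0,1,2,4,5,6,7,8,9} | {3,11}.
On input x, block {0,1,2,4,5,6,7,8,9} splits into {0,1,2,4,5,6,8,9} and {7}.
Refine {0,1,2,4,5,6,8,9} on symbol y: members go to different blocks, giving {1,4,5,6,8,9} and {0} and {2}.
Refine {1,4,5,6,8,9} on symbol x: members go to different blocks, giving {4,5,6} and {1,8} and {9}.
On input y, block {4,5,6} splits into {4,5} and {6}.
On input y, block {1,8} splits into {1} and {8}.
Stable partition: {4,5} | {3,11} | {7} | {0} | {2} | {1} | {9} | {6} | {8} — 9 equivalence classes.
The equivalence class containing 7 is {7}, of size 1.

1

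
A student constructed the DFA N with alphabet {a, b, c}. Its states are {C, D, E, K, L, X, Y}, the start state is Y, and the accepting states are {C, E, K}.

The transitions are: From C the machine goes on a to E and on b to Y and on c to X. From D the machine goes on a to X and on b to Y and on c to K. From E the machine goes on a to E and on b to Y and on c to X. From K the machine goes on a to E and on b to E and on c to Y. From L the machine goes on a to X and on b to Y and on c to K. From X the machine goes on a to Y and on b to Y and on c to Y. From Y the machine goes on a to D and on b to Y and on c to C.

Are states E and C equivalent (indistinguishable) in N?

Yes

States {L} cannot be reached from the start state, so discard them.
P0 = {C,E,K} | {D,X,Y}.
Split {C,E,K} by δ(·,b) → {C,E} and {K}.
Split {D,X,Y} by δ(·,c) → {Y} and {D} and {X}.
Stable partition: {C,E} | {Y} | {K} | {D} | {X} — 5 equivalence classes.
E and C lie in the same block of the stable partition, so they are equivalent — no string distinguishes them.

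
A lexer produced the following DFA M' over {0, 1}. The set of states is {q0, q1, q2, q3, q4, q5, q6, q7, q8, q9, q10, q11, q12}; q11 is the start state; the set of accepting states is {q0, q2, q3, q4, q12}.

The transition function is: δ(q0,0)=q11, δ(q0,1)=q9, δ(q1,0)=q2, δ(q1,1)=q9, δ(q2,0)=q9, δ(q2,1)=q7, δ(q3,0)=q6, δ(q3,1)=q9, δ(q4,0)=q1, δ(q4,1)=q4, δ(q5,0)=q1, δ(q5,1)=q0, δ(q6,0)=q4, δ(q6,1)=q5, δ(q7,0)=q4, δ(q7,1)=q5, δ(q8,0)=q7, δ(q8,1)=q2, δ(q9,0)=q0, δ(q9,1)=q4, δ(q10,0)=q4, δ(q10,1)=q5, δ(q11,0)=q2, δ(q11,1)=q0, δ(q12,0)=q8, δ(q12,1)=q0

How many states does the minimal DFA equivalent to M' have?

8

First remove the unreachable states {q3,q6,q8,q10,q12}; 8 states remain.
Start with accepting vs non-accepting: {q0,q2,q4} | {q1,q5,q7,q9,q11}.
Split {q0,q2,q4} by δ(·,1) → {q0,q2} and {q4}.
Refine {q1,q5,q7,q9,q11} on symbol 0: members go to different blocks, giving {q1,q9,q11} and {q5} and {q7}.
Split {q0,q2} by δ(·,1) → {q0} and {q2}.
On input 0, block {q1,q9,q11} splits into {q1,q11} and {q9}.
Refine {q1,q11} on symbol 1: members go to different blocks, giving {q1} and {q11}.
No further refinement is possible. Final partition (8 blocks): {q0} | {q1} | {q4} | {q5} | {q7} | {q2} | {q9} | {q11}.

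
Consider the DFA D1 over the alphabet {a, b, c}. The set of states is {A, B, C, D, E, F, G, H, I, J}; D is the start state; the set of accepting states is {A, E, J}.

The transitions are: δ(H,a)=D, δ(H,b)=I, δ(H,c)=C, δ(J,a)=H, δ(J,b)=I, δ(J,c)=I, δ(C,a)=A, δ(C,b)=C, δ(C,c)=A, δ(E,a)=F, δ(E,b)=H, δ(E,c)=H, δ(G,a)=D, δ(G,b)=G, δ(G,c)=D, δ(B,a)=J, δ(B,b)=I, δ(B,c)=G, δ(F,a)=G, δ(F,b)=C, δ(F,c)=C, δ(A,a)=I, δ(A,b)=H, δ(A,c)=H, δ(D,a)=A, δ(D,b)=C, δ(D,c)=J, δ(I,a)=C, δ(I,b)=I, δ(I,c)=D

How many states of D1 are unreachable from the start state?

4

No path from D leads to B, E, F, G; the other 6 states are all reachable.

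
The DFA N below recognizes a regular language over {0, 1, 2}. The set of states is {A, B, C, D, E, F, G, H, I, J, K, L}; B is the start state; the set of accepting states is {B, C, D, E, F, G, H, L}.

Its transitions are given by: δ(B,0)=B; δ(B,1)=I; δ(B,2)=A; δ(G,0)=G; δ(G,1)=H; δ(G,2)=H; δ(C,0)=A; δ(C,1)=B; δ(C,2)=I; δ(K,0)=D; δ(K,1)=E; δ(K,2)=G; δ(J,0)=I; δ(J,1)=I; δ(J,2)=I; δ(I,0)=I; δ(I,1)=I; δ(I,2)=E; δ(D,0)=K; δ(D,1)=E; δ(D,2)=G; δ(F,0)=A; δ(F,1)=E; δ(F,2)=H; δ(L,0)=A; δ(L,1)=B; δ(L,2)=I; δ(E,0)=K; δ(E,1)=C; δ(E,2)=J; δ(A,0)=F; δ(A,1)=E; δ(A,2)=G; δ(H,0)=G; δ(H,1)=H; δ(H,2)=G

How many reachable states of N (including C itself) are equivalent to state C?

1

First remove the unreachable states {L}; 11 states remain.
Initial partition by acceptance: {B,C,D,E,F,G,H} | {A,I,J,K}.
On input 0, block {B,C,D,E,F,G,H} splits into {C,D,E,F} and {B,G,H}.
Split {C,D,E,F} by δ(·,1) → {D,E,F} and {C}.
Refine {D,E,F} on symbol 1: members go to different blocks, giving {D,F} and {E}.
Refine {A,I,J,K} on symbol 0: members go to different blocks, giving {A,K} and {I,J}.
Refine {B,G,H} on symbol 1: members go to different blocks, giving {G,H} and {B}.
On input 2, block {I,J} splits into {I} and {J}.
No further refinement is possible. Final partition (8 blocks): {D,F} | {A,K} | {G,H} | {C} | {E} | {I} | {B} | {J}.
State C belongs to the block {C}, which has 1 states.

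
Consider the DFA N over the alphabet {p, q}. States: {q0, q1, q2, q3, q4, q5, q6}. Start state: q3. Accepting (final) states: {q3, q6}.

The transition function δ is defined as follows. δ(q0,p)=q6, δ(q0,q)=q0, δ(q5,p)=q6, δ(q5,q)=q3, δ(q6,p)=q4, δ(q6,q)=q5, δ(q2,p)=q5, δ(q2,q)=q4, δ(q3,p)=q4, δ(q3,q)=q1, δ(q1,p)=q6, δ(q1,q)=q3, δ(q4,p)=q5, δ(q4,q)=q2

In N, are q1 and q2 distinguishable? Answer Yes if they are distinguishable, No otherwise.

States {q0} cannot be reached from the start state, so discard them.
Initial partition by acceptance: {q3,q6} | {q1,q2,q4,q5}.
Split {q1,q2,q4,q5} by δ(·,p) → {q1,q5} and {q2,q4}.
No further refinement is possible. Final partition (3 blocks): {q3,q6} | {q1,q5} | {q2,q4}.
q1 and q2 end up in different blocks, so they are distinguishable. For instance, the string 'p' is accepted from only q1.

Yes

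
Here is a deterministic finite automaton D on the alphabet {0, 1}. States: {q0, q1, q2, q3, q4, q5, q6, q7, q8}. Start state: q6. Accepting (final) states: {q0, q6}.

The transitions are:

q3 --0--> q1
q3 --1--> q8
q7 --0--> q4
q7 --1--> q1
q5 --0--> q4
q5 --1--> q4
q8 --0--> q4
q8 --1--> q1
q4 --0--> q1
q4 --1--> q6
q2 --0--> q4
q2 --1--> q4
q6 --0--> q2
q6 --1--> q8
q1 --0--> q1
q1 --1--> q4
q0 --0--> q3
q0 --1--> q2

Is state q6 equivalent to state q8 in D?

No

First remove the unreachable states {q0,q3,q5,q7}; 5 states remain.
Initial partition by acceptance: {q6} | {q1,q2,q4,q8}.
On input 1, block {q1,q2,q4,q8} splits into {q1,q2,q8} and {q4}.
Refine {q1,q2,q8} on symbol 0: members go to different blocks, giving {q2,q8} and {q1}.
Refine {q2,q8} on symbol 1: members go to different blocks, giving {q2} and {q8}.
Stable partition: {q6} | {q2} | {q4} | {q1} | {q8} — 5 equivalence classes.
q6 and q8 end up in different blocks, so they are distinguishable. For instance, the string 'ε' is accepted from only q6.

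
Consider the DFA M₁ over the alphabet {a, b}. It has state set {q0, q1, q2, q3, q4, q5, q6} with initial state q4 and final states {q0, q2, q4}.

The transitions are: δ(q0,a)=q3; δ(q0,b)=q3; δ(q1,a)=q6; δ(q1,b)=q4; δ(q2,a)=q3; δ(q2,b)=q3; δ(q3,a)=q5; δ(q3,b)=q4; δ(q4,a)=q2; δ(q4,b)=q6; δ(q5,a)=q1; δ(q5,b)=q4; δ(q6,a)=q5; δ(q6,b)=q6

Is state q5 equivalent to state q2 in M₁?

No

Reachable states from the start: {q1,q2,q3,q4,q5,q6}. Unreachable: {q0} — drop them.
P0 = {q2,q4} | {q1,q3,q5,q6}.
Split {q2,q4} by δ(·,a) → {q2} and {q4}.
On input b, block {q1,q3,q5,q6} splits into {q1,q3,q5} and {q6}.
Split {q1,q3,q5} by δ(·,a) → {q3,q5} and {q1}.
Split {q3,q5} by δ(·,a) → {q3} and {q5}.
The partition is now stable with 6 blocks: {q2} | {q3} | {q4} | {q6} | {q1} | {q5}.
q5 and q2 end up in different blocks, so they are distinguishable. For instance, the string 'ε' is accepted from only q2.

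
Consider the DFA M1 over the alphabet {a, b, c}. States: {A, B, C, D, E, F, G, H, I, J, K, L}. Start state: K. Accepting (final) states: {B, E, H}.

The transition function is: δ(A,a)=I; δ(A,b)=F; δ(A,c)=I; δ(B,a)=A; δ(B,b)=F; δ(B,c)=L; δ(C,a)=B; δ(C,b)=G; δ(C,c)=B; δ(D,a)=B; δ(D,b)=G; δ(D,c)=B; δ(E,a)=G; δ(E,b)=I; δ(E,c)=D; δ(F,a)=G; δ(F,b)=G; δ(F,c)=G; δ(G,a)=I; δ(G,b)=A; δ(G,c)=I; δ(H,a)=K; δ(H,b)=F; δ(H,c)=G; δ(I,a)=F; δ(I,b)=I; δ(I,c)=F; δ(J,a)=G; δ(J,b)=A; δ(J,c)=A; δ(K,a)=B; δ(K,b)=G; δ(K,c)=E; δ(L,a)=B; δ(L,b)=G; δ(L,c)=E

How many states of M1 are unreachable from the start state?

No path from K leads to C, H, J; the other 9 states are all reachable.

3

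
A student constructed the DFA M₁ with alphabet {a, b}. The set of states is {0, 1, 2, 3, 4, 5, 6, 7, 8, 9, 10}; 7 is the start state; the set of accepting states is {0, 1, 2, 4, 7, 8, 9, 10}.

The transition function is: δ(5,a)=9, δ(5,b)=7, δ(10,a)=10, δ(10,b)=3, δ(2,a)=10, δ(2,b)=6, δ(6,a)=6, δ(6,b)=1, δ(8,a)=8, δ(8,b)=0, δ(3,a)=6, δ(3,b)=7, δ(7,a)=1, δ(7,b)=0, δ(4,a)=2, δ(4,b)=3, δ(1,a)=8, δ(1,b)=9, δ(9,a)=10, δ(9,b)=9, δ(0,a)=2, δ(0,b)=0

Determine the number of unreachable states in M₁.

BFS from 7 reaches {0, 1, 2, 3, 6, 7, 8, 9, 10}; the 2 state(s) 4, 5 are never visited.

2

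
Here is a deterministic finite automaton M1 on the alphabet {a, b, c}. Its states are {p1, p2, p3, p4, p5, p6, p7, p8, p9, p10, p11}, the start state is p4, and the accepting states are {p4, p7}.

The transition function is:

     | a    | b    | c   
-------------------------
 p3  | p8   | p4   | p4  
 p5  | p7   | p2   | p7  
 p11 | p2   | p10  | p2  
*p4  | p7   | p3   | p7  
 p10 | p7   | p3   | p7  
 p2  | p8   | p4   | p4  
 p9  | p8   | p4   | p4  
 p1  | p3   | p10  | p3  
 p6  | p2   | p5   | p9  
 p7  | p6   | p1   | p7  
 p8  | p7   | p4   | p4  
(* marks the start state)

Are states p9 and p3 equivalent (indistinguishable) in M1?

Reachable states from the start: {p1,p2,p3,p4,p5,p6,p7,p8,p9,p10}. Unreachable: {p11} — drop them.
Initial partition by acceptance: {p4,p7} | {p1,p2,p3,p5,p6,p8,p9,p10}.
Refine {p4,p7} on symbol a: members go to different blocks, giving {p4} and {p7}.
Refine {p1,p2,p3,p5,p6,p8,p9,p10} on symbol a: members go to different blocks, giving {p1,p2,p3,p6,p9} and {p5,p8,p10}.
Refine {p1,p2,p3,p6,p9} on symbol a: members go to different blocks, giving {p2,p3,p9} and {p1,p6}.
On input b, block {p5,p8,p10} splits into {p5,p10} and {p8}.
The partition is now stable with 6 blocks: {p4} | {p2,p3,p9} | {p7} | {p5,p10} | {p1,p6} | {p8}.
p9 and p3 lie in the same block of the stable partition, so they are equivalent — no string distinguishes them.

Yes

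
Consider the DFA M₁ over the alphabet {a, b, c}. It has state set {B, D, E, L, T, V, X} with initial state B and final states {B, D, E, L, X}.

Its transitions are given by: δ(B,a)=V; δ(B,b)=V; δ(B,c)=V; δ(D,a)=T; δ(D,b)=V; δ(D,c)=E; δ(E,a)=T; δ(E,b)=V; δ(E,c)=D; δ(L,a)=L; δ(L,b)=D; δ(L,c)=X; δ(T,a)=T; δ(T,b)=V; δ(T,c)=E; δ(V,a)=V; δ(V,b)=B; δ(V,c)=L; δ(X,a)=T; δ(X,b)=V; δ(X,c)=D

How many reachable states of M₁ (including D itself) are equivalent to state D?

All states are reachable from the start state.
P0 = {B,D,E,L,X} | {T,V}.
On input a, block {B,D,E,L,X} splits into {B,D,E,X} and {L}.
Refine {B,D,E,X} on symbol c: members go to different blocks, giving {D,E,X} and {B}.
On input b, block {T,V} splits into {T} and {V}.
The partition is now stable with 5 blocks: {D,E,X} | {T} | {L} | {B} | {V}.
State D belongs to the block {D,E,X}, which has 3 states.

3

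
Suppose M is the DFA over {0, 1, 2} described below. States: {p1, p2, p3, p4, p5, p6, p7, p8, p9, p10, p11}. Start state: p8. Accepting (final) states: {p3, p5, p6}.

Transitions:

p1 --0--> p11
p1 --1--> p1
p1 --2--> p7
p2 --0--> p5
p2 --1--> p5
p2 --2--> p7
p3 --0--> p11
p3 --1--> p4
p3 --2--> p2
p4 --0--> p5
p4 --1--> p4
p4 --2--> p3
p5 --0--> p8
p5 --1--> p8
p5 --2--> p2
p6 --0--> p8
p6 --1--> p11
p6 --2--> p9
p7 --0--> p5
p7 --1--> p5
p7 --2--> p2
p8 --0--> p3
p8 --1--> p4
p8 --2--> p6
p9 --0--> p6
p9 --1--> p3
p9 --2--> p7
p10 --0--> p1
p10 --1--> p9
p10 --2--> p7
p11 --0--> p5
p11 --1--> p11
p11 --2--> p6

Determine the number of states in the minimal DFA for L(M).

3

First remove the unreachable states {p1,p10}; 9 states remain.
Initial partition by acceptance: {p3,p5,p6} | {p2,p4,p7,p8,p9,p11}.
Split {p2,p4,p7,p8,p9,p11} by δ(·,1) → {p2,p7,p9} and {p4,p8,p11}.
The partition is now stable with 3 blocks: {p3,p5,p6} | {p2,p7,p9} | {p4,p8,p11}.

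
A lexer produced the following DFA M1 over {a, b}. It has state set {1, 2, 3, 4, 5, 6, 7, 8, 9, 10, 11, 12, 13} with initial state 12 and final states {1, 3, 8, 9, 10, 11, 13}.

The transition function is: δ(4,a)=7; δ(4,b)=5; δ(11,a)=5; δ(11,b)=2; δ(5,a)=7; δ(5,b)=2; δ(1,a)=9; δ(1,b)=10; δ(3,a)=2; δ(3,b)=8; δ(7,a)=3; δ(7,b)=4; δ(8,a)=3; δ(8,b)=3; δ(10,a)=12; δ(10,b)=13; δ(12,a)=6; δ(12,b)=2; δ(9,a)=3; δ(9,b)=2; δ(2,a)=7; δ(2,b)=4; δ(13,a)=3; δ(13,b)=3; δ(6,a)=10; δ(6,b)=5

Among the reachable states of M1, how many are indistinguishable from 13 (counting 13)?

2

First remove the unreachable states {1,9,11}; 10 states remain.
Initial partition by acceptance: {3,8,10,13} | {2,4,5,6,7,12}.
Split {3,8,10,13} by δ(·,a) → {3,10} and {8,13}.
Refine {2,4,5,6,7,12} on symbol a: members go to different blocks, giving {2,4,5,12} and {6,7}.
Stable partition: {3,10} | {2,4,5,12} | {8,13} | {6,7} — 4 equivalence classes.
State 13 belongs to the block {8,13}, which has 2 states.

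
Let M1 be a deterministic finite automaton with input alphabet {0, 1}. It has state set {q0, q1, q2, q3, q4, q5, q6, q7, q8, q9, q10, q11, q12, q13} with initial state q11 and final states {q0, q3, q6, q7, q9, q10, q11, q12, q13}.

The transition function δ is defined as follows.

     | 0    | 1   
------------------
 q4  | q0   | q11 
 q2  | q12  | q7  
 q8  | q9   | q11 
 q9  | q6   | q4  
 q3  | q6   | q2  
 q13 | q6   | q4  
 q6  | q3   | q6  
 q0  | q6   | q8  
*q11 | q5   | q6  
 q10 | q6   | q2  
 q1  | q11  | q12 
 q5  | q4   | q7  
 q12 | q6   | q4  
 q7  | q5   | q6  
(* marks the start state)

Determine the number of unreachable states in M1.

3

No path from q11 leads to q1, q10, q13; the other 11 states are all reachable.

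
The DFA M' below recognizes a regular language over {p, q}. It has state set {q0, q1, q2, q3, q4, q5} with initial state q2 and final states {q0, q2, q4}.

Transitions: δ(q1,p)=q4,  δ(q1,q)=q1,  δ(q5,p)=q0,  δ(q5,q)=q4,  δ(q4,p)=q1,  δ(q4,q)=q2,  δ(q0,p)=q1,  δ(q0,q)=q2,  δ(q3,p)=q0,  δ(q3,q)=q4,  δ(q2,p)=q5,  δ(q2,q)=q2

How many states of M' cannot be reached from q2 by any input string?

Starting at q2 and following transitions, the reachable set is {q0, q1, q2, q4, q5}. That leaves q3 unreachable — 1 in total.

1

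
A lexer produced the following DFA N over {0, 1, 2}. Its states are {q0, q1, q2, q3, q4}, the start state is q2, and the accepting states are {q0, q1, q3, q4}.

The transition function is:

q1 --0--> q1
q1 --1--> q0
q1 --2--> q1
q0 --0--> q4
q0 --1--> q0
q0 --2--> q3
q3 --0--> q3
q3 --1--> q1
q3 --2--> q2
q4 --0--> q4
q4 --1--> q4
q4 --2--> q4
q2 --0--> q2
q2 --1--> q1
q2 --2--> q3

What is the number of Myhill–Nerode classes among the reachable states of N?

All states are reachable from the start state.
P0 = {q0,q1,q3,q4} | {q2}.
Split {q0,q1,q3,q4} by δ(·,2) → {q0,q1,q4} and {q3}.
Refine {q0,q1,q4} on symbol 2: members go to different blocks, giving {q1,q4} and {q0}.
Split {q1,q4} by δ(·,1) → {q1} and {q4}.
Stable partition: {q1} | {q2} | {q3} | {q0} | {q4} — 5 equivalence classes.

5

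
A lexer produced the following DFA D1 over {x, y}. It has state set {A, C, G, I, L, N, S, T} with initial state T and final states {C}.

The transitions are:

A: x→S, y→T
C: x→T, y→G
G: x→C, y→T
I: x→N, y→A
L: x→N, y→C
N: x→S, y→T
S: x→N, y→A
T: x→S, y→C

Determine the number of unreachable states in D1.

2

BFS from T reaches {A, C, G, N, S, T}; the 2 state(s) I, L are never visited.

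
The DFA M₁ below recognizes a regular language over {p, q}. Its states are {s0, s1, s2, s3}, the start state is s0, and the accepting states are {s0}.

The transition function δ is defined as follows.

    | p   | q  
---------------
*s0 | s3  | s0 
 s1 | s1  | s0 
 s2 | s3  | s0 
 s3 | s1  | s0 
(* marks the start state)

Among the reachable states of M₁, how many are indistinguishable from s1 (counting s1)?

States {s2} cannot be reached from the start state, so discard them.
Initial partition by acceptance: {s0} | {s1,s3}.
No further refinement is possible. Final partition (2 blocks): {s0} | {s1,s3}.
The equivalence class containing s1 is {s1,s3}, of size 2.

2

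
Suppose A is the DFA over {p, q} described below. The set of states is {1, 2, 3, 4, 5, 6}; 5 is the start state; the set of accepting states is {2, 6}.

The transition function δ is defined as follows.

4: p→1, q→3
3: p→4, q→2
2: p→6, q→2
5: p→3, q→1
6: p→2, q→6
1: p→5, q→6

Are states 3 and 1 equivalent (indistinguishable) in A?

Yes

Initial partition by acceptance: {2,6} | {1,3,4,5}.
Split {1,3,4,5} by δ(·,q) → {1,3} and {4,5}.
No further refinement is possible. Final partition (3 blocks): {2,6} | {1,3} | {4,5}.
3 and 1 lie in the same block of the stable partition, so they are equivalent — no string distinguishes them.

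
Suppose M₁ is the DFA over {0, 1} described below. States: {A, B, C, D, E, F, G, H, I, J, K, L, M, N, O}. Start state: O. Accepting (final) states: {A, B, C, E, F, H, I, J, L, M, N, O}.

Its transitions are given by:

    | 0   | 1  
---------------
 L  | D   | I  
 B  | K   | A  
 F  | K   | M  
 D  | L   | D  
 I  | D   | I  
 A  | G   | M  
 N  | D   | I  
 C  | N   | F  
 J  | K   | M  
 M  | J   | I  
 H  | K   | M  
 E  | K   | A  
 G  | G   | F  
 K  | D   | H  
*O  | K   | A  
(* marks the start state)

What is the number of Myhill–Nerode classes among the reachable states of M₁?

8

States {B,C,E,N} cannot be reached from the start state, so discard them.
Start with accepting vs non-accepting: {A,F,H,I,J,L,M,O} | {D,G,K}.
Split {A,F,H,I,J,L,M,O} by δ(·,0) → {A,F,H,I,J,L,O} and {M}.
Refine {A,F,H,I,J,L,O} on symbol 1: members go to different blocks, giving {A,F,H,J} and {I,L,O}.
Split {D,G,K} by δ(·,0) → {G,K} and {D}.
Refine {G,K} on symbol 0: members go to different blocks, giving {G} and {K}.
Split {A,F,H,J} by δ(·,0) → {F,H,J} and {A}.
Refine {I,L,O} on symbol 0: members go to different blocks, giving {I,L} and {O}.
No further refinement is possible. Final partition (8 blocks): {F,H,J} | {G} | {M} | {I,L} | {D} | {K} | {A} | {O}.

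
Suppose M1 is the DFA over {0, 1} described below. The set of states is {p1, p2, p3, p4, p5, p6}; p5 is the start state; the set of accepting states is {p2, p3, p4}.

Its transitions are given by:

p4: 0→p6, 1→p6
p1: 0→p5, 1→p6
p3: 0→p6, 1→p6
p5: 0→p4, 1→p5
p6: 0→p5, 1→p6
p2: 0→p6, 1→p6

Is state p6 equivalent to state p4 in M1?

First remove the unreachable states {p1,p2,p3}; 3 states remain.
Initial partition by acceptance: {p4} | {p5,p6}.
Refine {p5,p6} on symbol 0: members go to different blocks, giving {p5} and {p6}.
The partition is now stable with 3 blocks: {p4} | {p5} | {p6}.
p6 and p4 end up in different blocks, so they are distinguishable. For instance, the string 'ε' is accepted from only p4.

No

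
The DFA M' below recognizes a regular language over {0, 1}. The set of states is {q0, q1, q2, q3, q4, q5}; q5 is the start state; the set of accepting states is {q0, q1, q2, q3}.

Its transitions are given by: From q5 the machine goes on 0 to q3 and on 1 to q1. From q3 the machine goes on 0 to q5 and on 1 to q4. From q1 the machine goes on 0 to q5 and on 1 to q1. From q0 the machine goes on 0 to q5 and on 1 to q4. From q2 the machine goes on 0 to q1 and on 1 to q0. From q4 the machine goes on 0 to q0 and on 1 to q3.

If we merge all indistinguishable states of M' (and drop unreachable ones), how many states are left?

First remove the unreachable states {q2}; 5 states remain.
P0 = {q0,q1,q3} | {q4,q5}.
Split {q0,q1,q3} by δ(·,1) → {q0,q3} and {q1}.
On input 1, block {q4,q5} splits into {q4} and {q5}.
Stable partition: {q0,q3} | {q4} | {q1} | {q5} — 4 equivalence classes.

4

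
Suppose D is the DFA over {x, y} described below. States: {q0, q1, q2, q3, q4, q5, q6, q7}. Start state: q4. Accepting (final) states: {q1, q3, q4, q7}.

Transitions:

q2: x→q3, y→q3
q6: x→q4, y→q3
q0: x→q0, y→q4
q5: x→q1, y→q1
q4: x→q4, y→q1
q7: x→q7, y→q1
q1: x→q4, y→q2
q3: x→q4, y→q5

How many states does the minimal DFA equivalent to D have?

3

Reachable states from the start: {q1,q2,q3,q4,q5}. Unreachable: {q0,q6,q7} — drop them.
Start with accepting vs non-accepting: {q1,q3,q4} | {q2,q5}.
Split {q1,q3,q4} by δ(·,y) → {q1,q3} and {q4}.
Stable partition: {q1,q3} | {q2,q5} | {q4} — 3 equivalence classes.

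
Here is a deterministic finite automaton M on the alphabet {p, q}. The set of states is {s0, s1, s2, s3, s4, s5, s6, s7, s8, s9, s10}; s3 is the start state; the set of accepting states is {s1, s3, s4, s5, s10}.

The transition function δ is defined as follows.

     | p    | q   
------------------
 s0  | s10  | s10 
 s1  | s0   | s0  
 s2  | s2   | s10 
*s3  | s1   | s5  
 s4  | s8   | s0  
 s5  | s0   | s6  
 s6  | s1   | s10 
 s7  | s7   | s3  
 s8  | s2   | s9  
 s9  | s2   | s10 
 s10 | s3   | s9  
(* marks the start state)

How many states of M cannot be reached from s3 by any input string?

Starting at s3 and following transitions, the reachable set is {s0, s1, s2, s3, s5, s6, s9, s10}. That leaves s4, s7, s8 unreachable — 3 in total.

3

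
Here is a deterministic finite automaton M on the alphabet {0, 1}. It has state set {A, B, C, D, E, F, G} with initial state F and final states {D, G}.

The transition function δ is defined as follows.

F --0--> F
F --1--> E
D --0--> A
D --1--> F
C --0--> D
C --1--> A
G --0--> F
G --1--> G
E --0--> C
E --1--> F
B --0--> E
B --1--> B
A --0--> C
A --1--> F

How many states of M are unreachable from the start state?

Starting at F and following transitions, the reachable set is {A, C, D, E, F}. That leaves B, G unreachable — 2 in total.

2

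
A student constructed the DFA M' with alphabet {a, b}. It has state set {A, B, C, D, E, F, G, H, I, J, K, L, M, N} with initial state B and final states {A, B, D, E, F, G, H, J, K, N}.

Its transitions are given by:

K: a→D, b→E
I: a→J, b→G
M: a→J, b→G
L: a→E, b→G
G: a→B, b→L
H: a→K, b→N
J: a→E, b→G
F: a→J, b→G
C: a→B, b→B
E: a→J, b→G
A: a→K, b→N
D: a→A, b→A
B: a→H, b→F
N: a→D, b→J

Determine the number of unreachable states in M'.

No path from B leads to C, I, M; the other 11 states are all reachable.

3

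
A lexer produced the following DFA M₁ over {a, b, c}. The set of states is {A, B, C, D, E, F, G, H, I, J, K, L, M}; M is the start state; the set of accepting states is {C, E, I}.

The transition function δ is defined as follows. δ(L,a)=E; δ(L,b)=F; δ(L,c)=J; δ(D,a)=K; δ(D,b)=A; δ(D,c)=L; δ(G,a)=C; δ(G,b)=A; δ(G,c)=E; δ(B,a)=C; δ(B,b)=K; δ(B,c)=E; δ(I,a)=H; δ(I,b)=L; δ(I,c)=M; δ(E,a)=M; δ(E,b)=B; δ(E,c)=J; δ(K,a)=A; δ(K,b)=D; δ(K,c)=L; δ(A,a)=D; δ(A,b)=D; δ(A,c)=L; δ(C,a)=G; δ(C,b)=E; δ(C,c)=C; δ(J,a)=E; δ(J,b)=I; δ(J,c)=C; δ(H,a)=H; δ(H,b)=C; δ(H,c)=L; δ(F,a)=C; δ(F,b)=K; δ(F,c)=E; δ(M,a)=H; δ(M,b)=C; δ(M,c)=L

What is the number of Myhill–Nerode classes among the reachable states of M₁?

8

All states are reachable from the start state.
P0 = {C,E,I} | {A,B,D,F,G,H,J,K,L,M}.
Split {C,E,I} by δ(·,b) → {E,I} and {C}.
On input a, block {A,B,D,F,G,H,J,K,L,M} splits into {A,D,H,K,M} and {B,F,G} and {J,L}.
Refine {E,I} on symbol b: members go to different blocks, giving {E} and {I}.
Split {A,D,H,K,M} by δ(·,b) → {A,D,K} and {H,M}.
On input b, block {J,L} splits into {J} and {L}.
The partition is now stable with 8 blocks: {E} | {A,D,K} | {C} | {B,F,G} | {J} | {I} | {H,M} | {L}.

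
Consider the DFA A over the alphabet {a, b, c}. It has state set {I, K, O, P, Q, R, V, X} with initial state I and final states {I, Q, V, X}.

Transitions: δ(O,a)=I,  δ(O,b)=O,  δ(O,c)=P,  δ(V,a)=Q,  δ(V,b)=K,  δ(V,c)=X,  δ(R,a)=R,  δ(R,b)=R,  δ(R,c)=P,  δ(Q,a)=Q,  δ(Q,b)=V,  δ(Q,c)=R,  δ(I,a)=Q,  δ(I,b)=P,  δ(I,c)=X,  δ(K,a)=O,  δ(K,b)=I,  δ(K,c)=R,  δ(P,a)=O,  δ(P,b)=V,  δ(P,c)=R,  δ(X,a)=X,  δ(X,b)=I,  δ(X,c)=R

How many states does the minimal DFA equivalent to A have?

5

P0 = {I,Q,V,X} | {K,O,P,R}.
On input b, block {I,Q,V,X} splits into {Q,X} and {I,V}.
Refine {K,O,P,R} on symbol a: members go to different blocks, giving {K,P,R} and {O}.
On input a, block {K,P,R} splits into {K,P} and {R}.
Stable partition: {Q,X} | {K,P} | {I,V} | {O} | {R} — 5 equivalence classes.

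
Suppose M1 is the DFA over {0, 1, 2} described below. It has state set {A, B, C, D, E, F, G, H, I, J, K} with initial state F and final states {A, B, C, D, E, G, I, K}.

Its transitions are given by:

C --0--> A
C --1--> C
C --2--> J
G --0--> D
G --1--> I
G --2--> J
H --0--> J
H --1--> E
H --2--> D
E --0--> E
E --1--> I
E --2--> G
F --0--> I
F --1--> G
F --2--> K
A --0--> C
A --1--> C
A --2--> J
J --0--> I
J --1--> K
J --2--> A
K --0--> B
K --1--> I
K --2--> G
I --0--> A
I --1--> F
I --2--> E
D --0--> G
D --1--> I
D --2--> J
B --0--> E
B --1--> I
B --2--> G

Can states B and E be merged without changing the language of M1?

States {H} cannot be reached from the start state, so discard them.
P0 = {A,B,C,D,E,G,I,K} | {F,J}.
Refine {A,B,C,D,E,G,I,K} on symbol 1: members go to different blocks, giving {A,B,C,D,E,G,K} and {I}.
Refine {A,B,C,D,E,G,K} on symbol 1: members go to different blocks, giving {B,D,E,G,K} and {A,C}.
Split {B,D,E,G,K} by δ(·,2) → {B,E,K} and {D,G}.
Split {F,J} by δ(·,1) → {F} and {J}.
Stable partition: {B,E,K} | {F} | {I} | {A,C} | {D,G} | {J} — 6 equivalence classes.
B and E lie in the same block of the stable partition, so they are equivalent — no string distinguishes them.

Yes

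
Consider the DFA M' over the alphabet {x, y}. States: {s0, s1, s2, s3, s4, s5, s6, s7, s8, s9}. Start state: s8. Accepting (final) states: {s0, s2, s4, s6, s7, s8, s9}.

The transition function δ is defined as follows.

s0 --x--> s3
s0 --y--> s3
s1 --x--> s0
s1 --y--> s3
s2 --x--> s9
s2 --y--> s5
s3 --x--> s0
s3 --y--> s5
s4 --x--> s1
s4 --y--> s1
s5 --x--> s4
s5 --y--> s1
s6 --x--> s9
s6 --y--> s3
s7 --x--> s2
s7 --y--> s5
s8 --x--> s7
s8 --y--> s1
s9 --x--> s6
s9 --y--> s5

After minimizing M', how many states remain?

P0 = {s0,s2,s4,s6,s7,s8,s9} | {s1,s3,s5}.
On input x, block {s0,s2,s4,s6,s7,s8,s9} splits into {s2,s6,s7,s8,s9} and {s0,s4}.
Stable partition: {s2,s6,s7,s8,s9} | {s1,s3,s5} | {s0,s4} — 3 equivalence classes.

3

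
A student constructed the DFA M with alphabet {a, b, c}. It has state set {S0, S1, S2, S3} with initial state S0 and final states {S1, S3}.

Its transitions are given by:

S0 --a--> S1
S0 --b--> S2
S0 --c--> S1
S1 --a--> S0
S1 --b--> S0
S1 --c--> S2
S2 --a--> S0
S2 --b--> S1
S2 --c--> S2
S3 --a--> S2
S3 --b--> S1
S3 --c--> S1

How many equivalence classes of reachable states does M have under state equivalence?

First remove the unreachable states {S3}; 3 states remain.
Initial partition by acceptance: {S1} | {S0,S2}.
Refine {S0,S2} on symbol a: members go to different blocks, giving {S0} and {S2}.
The partition is now stable with 3 blocks: {S1} | {S0} | {S2}.

3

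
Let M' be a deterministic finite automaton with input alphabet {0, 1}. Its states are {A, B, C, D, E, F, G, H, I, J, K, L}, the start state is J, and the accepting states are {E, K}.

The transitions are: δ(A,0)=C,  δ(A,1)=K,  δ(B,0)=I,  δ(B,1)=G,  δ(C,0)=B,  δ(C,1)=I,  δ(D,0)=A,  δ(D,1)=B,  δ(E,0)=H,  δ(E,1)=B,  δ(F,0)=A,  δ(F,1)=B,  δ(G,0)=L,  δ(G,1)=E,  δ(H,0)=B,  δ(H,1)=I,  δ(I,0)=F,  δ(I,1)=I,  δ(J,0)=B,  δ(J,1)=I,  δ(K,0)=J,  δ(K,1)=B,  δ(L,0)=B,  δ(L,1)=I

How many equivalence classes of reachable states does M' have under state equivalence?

6

First remove the unreachable states {D}; 11 states remain.
Initial partition by acceptance: {E,K} | {A,B,C,F,G,H,I,J,L}.
Split {A,B,C,F,G,H,I,J,L} by δ(·,1) → {B,C,F,H,I,J,L} and {A,G}.
Refine {B,C,F,H,I,J,L} on symbol 0: members go to different blocks, giving {B,C,H,I,J,L} and {F}.
Split {B,C,H,I,J,L} by δ(·,0) → {B,C,H,J,L} and {I}.
Refine {B,C,H,J,L} on symbol 0: members go to different blocks, giving {C,H,J,L} and {B}.
The partition is now stable with 6 blocks: {E,K} | {C,H,J,L} | {A,G} | {F} | {I} | {B}.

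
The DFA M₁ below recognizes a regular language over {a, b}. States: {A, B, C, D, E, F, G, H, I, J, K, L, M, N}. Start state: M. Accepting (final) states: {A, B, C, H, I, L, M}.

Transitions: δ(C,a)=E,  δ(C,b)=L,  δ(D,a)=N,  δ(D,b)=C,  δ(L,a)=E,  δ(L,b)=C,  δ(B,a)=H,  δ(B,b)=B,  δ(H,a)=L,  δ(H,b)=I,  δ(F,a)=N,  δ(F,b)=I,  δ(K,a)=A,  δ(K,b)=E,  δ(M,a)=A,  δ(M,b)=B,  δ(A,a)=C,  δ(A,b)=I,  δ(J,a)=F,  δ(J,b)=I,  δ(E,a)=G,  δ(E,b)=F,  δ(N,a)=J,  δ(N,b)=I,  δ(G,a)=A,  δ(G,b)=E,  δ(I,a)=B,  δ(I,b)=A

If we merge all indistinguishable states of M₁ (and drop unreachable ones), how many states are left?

Reachable states from the start: {A,B,C,E,F,G,H,I,J,L,M,N}. Unreachable: {D,K} — drop them.
P0 = {A,B,C,H,I,L,M} | {E,F,G,J,N}.
Refine {A,B,C,H,I,L,M} on symbol a: members go to different blocks, giving {A,B,H,I,M} and {C,L}.
Split {A,B,H,I,M} by δ(·,a) → {B,I,M} and {A,H}.
Refine {B,I,M} on symbol a: members go to different blocks, giving {B,M} and {I}.
Refine {E,F,G,J,N} on symbol a: members go to different blocks, giving {E,F,J,N} and {G}.
On input a, block {E,F,J,N} splits into {F,J,N} and {E}.
The partition is now stable with 7 blocks: {B,M} | {F,J,N} | {C,L} | {A,H} | {I} | {G} | {E}.

7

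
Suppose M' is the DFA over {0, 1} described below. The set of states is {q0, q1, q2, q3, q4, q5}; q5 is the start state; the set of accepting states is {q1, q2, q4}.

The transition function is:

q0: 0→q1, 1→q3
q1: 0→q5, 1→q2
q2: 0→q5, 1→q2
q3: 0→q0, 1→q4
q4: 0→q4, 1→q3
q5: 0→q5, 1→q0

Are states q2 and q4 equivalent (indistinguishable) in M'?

P0 = {q1,q2,q4} | {q0,q3,q5}.
Split {q1,q2,q4} by δ(·,0) → {q1,q2} and {q4}.
Split {q0,q3,q5} by δ(·,0) → {q3,q5} and {q0}.
On input 0, block {q3,q5} splits into {q3} and {q5}.
The partition is now stable with 5 blocks: {q1,q2} | {q3} | {q4} | {q0} | {q5}.
q2 and q4 end up in different blocks, so they are distinguishable. For instance, the string '0' is accepted from only q4.

No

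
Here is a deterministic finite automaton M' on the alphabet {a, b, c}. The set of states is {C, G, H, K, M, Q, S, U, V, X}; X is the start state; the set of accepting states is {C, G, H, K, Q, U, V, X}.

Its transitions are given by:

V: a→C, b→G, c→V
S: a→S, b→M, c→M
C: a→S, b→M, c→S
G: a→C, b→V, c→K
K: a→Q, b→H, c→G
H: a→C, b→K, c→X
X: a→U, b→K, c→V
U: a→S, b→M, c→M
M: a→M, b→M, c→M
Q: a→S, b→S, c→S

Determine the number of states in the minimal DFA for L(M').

Start with accepting vs non-accepting: {C,G,H,K,Q,U,V,X} | {M,S}.
Refine {C,G,H,K,Q,U,V,X} on symbol a: members go to different blocks, giving {G,H,K,V,X} and {C,Q,U}.
No further refinement is possible. Final partition (3 blocks): {G,H,K,V,X} | {M,S} | {C,Q,U}.

3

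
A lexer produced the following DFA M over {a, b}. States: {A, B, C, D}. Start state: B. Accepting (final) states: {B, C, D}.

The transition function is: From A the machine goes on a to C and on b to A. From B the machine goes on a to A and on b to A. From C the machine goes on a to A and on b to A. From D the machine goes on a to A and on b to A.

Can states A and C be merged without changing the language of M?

No

Reachable states from the start: {A,B,C}. Unreachable: {D} — drop them.
Initial partition by acceptance: {B,C} | {A}.
Stable partition: {B,C} | {A} — 2 equivalence classes.
A and C end up in different blocks, so they are distinguishable. For instance, the string 'ε' is accepted from only C.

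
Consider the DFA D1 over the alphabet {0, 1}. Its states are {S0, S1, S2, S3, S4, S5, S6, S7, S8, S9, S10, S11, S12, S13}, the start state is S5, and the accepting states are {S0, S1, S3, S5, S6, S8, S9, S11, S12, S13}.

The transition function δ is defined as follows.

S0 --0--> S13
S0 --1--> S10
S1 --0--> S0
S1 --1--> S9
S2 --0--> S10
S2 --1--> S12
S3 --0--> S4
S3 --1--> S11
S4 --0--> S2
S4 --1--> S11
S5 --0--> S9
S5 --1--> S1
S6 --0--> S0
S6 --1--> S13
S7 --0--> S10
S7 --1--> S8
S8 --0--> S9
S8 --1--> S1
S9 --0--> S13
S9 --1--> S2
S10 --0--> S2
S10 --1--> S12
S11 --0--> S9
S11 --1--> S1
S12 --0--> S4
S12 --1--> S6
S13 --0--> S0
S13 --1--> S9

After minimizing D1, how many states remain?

6

First remove the unreachable states {S3,S7,S8}; 11 states remain.
P0 = {S0,S1,S5,S6,S9,S11,S12,S13} | {S2,S4,S10}.
Refine {S0,S1,S5,S6,S9,S11,S12,S13} on symbol 0: members go to different blocks, giving {S0,S1,S5,S6,S9,S11,S13} and {S12}.
On input 1, block {S0,S1,S5,S6,S9,S11,S13} splits into {S1,S5,S6,S11,S13} and {S0,S9}.
Split {S1,S5,S6,S11,S13} by δ(·,1) → {S5,S6,S11} and {S1,S13}.
On input 1, block {S2,S4,S10} splits into {S2,S10} and {S4}.
Stable partition: {S5,S6,S11} | {S2,S10} | {S12} | {S0,S9} | {S1,S13} | {S4} — 6 equivalence classes.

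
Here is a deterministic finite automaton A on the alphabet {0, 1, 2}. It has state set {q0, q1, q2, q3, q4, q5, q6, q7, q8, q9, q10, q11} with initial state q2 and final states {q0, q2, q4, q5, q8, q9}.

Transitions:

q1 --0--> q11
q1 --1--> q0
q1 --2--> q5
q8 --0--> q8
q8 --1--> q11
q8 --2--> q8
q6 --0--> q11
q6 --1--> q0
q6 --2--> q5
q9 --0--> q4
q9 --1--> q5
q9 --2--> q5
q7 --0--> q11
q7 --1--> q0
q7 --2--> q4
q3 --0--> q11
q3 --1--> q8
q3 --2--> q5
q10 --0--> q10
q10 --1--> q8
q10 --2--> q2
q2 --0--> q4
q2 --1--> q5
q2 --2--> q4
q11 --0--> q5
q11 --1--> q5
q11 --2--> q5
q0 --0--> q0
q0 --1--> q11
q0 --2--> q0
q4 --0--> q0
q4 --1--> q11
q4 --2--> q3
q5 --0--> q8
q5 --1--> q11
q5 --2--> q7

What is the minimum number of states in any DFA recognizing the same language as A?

5

First remove the unreachable states {q1,q6,q9,q10}; 8 states remain.
P0 = {q0,q2,q4,q5,q8} | {q3,q7,q11}.
Refine {q0,q2,q4,q5,q8} on symbol 1: members go to different blocks, giving {q0,q4,q5,q8} and {q2}.
Refine {q0,q4,q5,q8} on symbol 2: members go to different blocks, giving {q0,q8} and {q4,q5}.
Refine {q3,q7,q11} on symbol 0: members go to different blocks, giving {q3,q7} and {q11}.
No further refinement is possible. Final partition (5 blocks): {q0,q8} | {q3,q7} | {q2} | {q4,q5} | {q11}.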